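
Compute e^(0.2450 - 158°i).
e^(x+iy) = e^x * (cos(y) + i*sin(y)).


e^0.2450 = 1.2776
cos(-158°) = -0.9272
sin(-158°) = -0.3746
Real = 1.2776*(-0.9272) = -1.1846
Imag = 1.2776*(-0.3746) = -0.4786

-1.1846 - 0.4786i


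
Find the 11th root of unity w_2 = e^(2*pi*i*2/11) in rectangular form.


Angle = 360*2/11 = 65.4545°
a = cos(65.4545°) = 0.4154
b = sin(65.4545°) = 0.9096

0.4154 + 0.9096i


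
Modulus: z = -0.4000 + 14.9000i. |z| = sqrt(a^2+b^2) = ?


|z| = sqrt((-0.4)^2 + 14.9^2) = sqrt(0.16 + 222.01) = sqrt(222.17) = 14.9054

|z| = 14.9054


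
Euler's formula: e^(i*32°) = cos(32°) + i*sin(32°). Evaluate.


cos(32°) = 0.8480
sin(32°) = 0.5299

e^(i*32°) = 0.8480 + 0.5299i


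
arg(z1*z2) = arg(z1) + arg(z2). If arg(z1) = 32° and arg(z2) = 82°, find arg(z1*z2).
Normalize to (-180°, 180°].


arg(z1*z2) = 32° + 82° = 114°
Normalized to (-180°, 180°]: 114°

114°


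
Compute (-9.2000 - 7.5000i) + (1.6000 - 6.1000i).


Real: -9.2 + 1.6 = -7.6
Imag: -7.5 - 6.1 = -13.6

-7.6000 - 13.6000i


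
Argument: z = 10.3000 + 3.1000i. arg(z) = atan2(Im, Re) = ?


Re = 10.3, Im = 3.1
arg = atan2(3.1, 10.3) = 16.7503 degrees

arg(z) = 16.7503 degrees


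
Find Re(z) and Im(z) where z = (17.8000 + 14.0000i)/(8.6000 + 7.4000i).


Multiply by conjugate: (17.8000 + 14.0000i)(8.6000 - 7.4000i) / (8.6^2 + 7.4^2)
Numerator real = 17.8*8.6 + 14*7.4 = 256.68
Numerator imag = 14*8.6 - 17.8*7.4 = -11.32
Denominator = 128.72
Re(z) = 256.68/128.72 = 1.9941
Im(z) = -11.32/128.72 = -0.0879

Re(z) = 1.9941, Im(z) = -0.0879


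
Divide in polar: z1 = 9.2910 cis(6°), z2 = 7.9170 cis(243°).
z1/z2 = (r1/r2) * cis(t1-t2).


r = 9.2910 / 7.9170 = 1.1736
theta = 6° - 243° = -237° = 123° (mod 360)

1.1736 cis(123°)


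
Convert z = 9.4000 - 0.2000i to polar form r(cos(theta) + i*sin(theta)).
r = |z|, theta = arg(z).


r = sqrt(88.36+0.04) = sqrt(88.4) = 9.4021
theta = atan2(-0.2, 9.4) = -1.2189 degrees

r = 9.4021, theta = -1.2189 degrees


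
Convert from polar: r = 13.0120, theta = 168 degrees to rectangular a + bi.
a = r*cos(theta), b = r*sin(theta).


a = 13.0120*cos(168°) = 13.0120*(-0.97815) = -12.7277
b = 13.0120*sin(168°) = 13.0120*0.20791 = 2.7053

-12.7277 + 2.7053i


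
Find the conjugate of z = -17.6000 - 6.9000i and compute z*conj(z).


z_bar = -17.6000 + 6.9000i
z*z_bar = (-17.6)^2 + (-6.9)^2 = 309.76 + 47.61 = 357.37

z_bar = -17.6000 + 6.9000i, z*z_bar = 357.37


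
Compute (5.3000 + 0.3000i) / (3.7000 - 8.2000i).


Conjugate of z2 = 3.7000 + 8.2000i
Numerator: (5.3000 + 0.3000i)(3.7000 + 8.2000i) = 17.1500 + 44.5700i
Denominator: 3.7^2 + (-8.2)^2 = 80.93
Result = (17.1500 + 44.5700i)/80.93

0.2119 + 0.5507i


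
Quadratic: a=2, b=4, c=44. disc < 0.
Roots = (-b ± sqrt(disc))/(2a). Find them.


disc = 4^2 - 4*2*44 = 16 - 352 = -336
sqrt(|disc|) = sqrt(336) = 18.3303
Real part = -4/(2*2) = -1.0000
Imag part = 18.3303/(2*2) = 4.5826

-1.0000 ± 4.5826i


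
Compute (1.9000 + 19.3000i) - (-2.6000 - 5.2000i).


Real: 1.9 + 2.6 = 4.5
Imag: 19.3 + 5.2 = 24.5

4.5000 + 24.5000i


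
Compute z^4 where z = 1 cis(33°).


r^4 = 1^4 = 1
n*theta = 4*33° = 132° = 132° (mod 360)
a = 1*cos(132°) = -0.6691
b = 1*sin(132°) = 0.7431

1 cis(132°) = -0.6691 + 0.7431i


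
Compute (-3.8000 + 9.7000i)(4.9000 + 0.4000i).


Real = -3.8*4.9 - 9.7*0.4 = -18.62 - 3.88 = -22.5
Imag = -3.8*0.4 + 4.9*9.7 = -1.52 + 47.53 = 46.01

-22.5000 + 46.0100i


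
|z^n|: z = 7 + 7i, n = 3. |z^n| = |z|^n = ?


|z| = sqrt(49+49) = sqrt(98) = 9.8995
|z^3| = |z|^3 = (sqrt(98))^3 = 98*sqrt(98)

|z^3| = 98*sqrt(98) ≈ 970.1505


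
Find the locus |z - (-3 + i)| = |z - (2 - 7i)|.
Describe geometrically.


Equal distances means the locus is the perpendicular bisector of z1 and z2.
Midpoint = ((-3+2)/2, (1+(-7))/2) = (-0.5000, -3.0000)

Perpendicular bisector through (-0.5000, -3.0000)


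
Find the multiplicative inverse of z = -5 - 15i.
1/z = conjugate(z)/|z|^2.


|z|^2 = 25+225 = 250
1/z = (-5 + 15i)/250

1/z = -0.0200 + 0.0600i


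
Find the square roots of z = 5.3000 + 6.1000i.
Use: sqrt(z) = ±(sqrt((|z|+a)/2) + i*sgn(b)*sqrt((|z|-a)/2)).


|z| = sqrt(28.09+37.21) = 8.0808
sqrt((|z|+a)/2) = sqrt((8.0808+5.3)/2) = sqrt(6.6904) = 2.5866
sqrt((|z|-a)/2) = sqrt((8.0808-5.3)/2) = sqrt(1.3904) = 1.1792

±(2.5866 + 1.1792i) i.e. 2.5866 + 1.1792i and -2.5866 - 1.1792i


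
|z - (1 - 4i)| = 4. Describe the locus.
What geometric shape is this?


|z - z0| = r is a circle with center z0 and radius r.
Center = (1, -4), radius = 4

Circle with center (1, -4) and radius 4


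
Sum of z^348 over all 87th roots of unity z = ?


The roots are w_k = w^k with w = e^(2*pi*i/87), and (w^k)^348 = (w^348)^k.
So S = 1 + u + u^2 + ... + u^(86) with u = w^348.
348 = 4*87 + 0, so 348 is a multiple of 87 and u = (w^87)^4 = 1.
Every one of the 87 terms equals 1: S = 87

S = 87


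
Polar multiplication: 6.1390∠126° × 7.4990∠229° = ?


r = 6.1390 * 7.4990 = 46.0364
theta = 126° + 229° = 355° = 355° (mod 360)

46.0364 cis(355°)


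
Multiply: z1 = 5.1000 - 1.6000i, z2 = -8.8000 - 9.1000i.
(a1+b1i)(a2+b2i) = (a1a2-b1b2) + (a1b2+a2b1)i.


Real = 5.1*(-8.8) - (-1.6)*(-9.1) = -44.88 - 14.56 = -59.44
Imag = 5.1*(-9.1) - (8.8)*(-1.6) = -46.41 + 14.08 = -32.33

-59.4400 - 32.3300i


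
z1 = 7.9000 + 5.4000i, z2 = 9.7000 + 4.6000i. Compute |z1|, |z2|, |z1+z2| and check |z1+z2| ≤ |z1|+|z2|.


|z1| = sqrt(7.9^2 + 5.4^2) = sqrt(91.57) = 9.5692
|z2| = sqrt(9.7^2 + 4.6^2) = sqrt(115.25) = 10.7355
z1+z2 = 17.6000 + 10.0000i
|z1+z2| = sqrt(409.76) = 20.2425
|z1|+|z2| = 9.5692 + 10.7355 = 20.3047

|z1+z2| = 20.2425 ≤ |z1|+|z2| = 20.3047 (verified)


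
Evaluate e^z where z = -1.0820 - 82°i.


e^-1.0820 = 0.3389
cos(-82°) = 0.1392
sin(-82°) = -0.9903
Real = 0.3389*0.1392 = 0.0472
Imag = 0.3389*(-0.9903) = -0.3356

0.0472 - 0.3356i


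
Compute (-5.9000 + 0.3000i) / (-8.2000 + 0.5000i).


Conjugate of z2 = -8.2000 - 0.5000i
Numerator: (-5.9000 + 0.3000i)(-8.2000 - 0.5000i) = 48.5300 + 0.4900i
Denominator: (-8.2)^2 + 0.5^2 = 67.49
Result = (48.5300 + 0.4900i)/67.49

0.7191 + 0.0073i


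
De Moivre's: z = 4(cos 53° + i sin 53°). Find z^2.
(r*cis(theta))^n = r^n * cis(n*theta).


r^2 = 4^2 = 16
n*theta = 2*53° = 106° = 106° (mod 360)
a = 16*cos(106°) = -4.4102
b = 16*sin(106°) = 15.3802

16 cis(106°) = -4.4102 + 15.3802i


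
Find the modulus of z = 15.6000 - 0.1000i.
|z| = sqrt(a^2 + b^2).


|z| = sqrt(15.6^2 + (-0.1)^2) = sqrt(243.36 + 0.01) = sqrt(243.37) = 15.6003

|z| = 15.6003


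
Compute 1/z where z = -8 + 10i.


|z|^2 = 64+100 = 164
1/z = (-8 - 10i)/164

1/z = -0.0488 - 0.0610i


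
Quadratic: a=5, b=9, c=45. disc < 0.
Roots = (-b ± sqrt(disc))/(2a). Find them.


disc = 9^2 - 4*5*45 = 81 - 900 = -819
sqrt(|disc|) = sqrt(819) = 28.6182
Real part = -9/(2*5) = -0.9000
Imag part = 28.6182/(2*5) = 2.8618

-0.9000 ± 2.8618i


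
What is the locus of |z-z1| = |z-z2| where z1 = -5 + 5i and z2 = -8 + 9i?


Equal distances means the locus is the perpendicular bisector of z1 and z2.
Midpoint = ((-5+(-8))/2, (5+9)/2) = (-6.5000, 7.0000)

Perpendicular bisector through (-6.5000, 7.0000)


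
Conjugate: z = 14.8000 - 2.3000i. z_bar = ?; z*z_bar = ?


z_bar = 14.8000 + 2.3000i
z*z_bar = 14.8^2 + (-2.3)^2 = 219.04 + 5.29 = 224.33

z_bar = 14.8000 + 2.3000i, z*z_bar = 224.33


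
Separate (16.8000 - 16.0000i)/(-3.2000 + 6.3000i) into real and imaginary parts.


Multiply by conjugate: (16.8000 - 16.0000i)(-3.2000 - 6.3000i) / ((-3.2)^2 + 6.3^2)
Numerator real = 16.8*(-3.2) - (16)*6.3 = -154.56
Numerator imag = -16*(-3.2) - 16.8*6.3 = -54.64
Denominator = 49.93
Re(z) = -154.56/49.93 = -3.0955
Im(z) = -54.64/49.93 = -1.0943

Re(z) = -3.0955, Im(z) = -1.0943


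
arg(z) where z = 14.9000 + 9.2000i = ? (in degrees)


Re = 14.9, Im = 9.2
arg = atan2(9.2, 14.9) = 31.6932 degrees

arg(z) = 31.6932 degrees


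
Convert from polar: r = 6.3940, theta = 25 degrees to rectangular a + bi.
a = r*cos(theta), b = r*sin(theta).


a = 6.3940*cos(25°) = 6.3940*0.9063 = 5.7949
b = 6.3940*sin(25°) = 6.3940*0.42262 = 2.7022

5.7949 + 2.7022i


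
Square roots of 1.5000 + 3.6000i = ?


|z| = sqrt(2.25+12.96) = 3.9000
sqrt((|z|+a)/2) = sqrt((3.9000+1.5)/2) = sqrt(2.7000) = 1.6432
sqrt((|z|-a)/2) = sqrt((3.9000-1.5)/2) = sqrt(1.2000) = 1.0954

±(1.6432 + 1.0954i) i.e. 1.6432 + 1.0954i and -1.6432 - 1.0954i


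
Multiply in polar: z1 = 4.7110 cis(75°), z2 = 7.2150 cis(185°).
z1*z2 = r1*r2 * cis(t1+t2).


r = 4.7110 * 7.2150 = 33.9899
theta = 75° + 185° = 260° = 260° (mod 360)

33.9899 cis(260°)


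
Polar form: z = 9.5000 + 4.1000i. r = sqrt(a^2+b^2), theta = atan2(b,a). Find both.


r = sqrt(90.25+16.81) = sqrt(107.06) = 10.3470
theta = atan2(4.1, 9.5) = 23.3440 degrees

r = 10.3470, theta = 23.3440 degrees


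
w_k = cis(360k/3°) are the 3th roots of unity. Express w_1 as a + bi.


Angle = 360*1/3 = 120°
a = cos(120°) = -0.5000
b = sin(120°) = 0.8660

-0.5000 + 0.8660i


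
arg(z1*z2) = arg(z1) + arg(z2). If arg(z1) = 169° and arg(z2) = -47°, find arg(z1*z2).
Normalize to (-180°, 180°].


arg(z1*z2) = 169° - 47° = 122°
Normalized to (-180°, 180°]: 122°

122°


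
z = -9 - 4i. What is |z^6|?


|z| = sqrt(81+16) = sqrt(97) = 9.8489
|z^6| = |z|^6 = (sqrt(97))^6 = 97^3 = 912673

|z^6| = 912673


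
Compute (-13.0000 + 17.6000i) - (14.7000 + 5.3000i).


Real: -13 - 14.7 = -27.7
Imag: 17.6 - 5.3 = 12.3

-27.7000 + 12.3000i


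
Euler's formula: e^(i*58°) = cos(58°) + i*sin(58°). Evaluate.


cos(58°) = 0.5299
sin(58°) = 0.8480

e^(i*58°) = 0.5299 + 0.8480i


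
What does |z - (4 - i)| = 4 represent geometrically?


|z - z0| = r is a circle with center z0 and radius r.
Center = (4, -1), radius = 4

Circle with center (4, -1) and radius 4


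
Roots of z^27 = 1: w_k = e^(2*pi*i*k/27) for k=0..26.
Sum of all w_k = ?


The sum of all 27th roots of unity is 0.
Geometric series: (1 - w^27)/(1 - w) = (1-1)/(1-w) = 0 since w^27 = 1, w ≠ 1.
Alternatively: coefficient of z^26 in z^27 - 1 is 0.

0


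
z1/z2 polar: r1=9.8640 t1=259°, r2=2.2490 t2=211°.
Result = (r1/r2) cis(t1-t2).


r = 9.8640 / 2.2490 = 4.3859
theta = 259° - 211° = 48° = 48° (mod 360)

4.3859 cis(48°)


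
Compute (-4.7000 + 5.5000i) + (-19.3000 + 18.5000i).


Real: -4.7 - 19.3 = -24
Imag: 5.5 + 18.5 = 24

-24.0000 + 24.0000i


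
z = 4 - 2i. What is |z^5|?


|z| = sqrt(16+4) = sqrt(20) = 4.4721
|z^5| = |z|^5 = (sqrt(20))^5 = 20^2 * sqrt(20) = 400*sqrt(20)

|z^5| = 400*sqrt(20) ≈ 1788.8544


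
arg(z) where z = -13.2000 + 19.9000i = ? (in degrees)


Re = -13.2, Im = 19.9
arg = atan2(19.9, -13.2) = 123.5570 degrees

arg(z) = 123.5570 degrees


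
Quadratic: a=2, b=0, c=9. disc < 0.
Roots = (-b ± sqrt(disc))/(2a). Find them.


disc = 0^2 - 4*2*9 = 0 - 72 = -72
sqrt(|disc|) = sqrt(72) = 8.4853
Real part = 0/(2*2) = 0
Imag part = 8.4853/(2*2) = 2.1213

0 ± 2.1213i


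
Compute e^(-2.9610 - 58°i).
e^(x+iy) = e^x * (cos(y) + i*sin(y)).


e^-2.9610 = 0.0518
cos(-58°) = 0.5299
sin(-58°) = -0.848
Real = 0.0518*0.5299 = 0.0274
Imag = 0.0518*(-0.848) = -0.0439

0.0274 - 0.0439i


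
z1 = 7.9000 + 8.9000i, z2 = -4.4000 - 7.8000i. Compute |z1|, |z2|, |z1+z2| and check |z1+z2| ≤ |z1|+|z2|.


|z1| = sqrt(7.9^2 + 8.9^2) = sqrt(141.62) = 11.9004
|z2| = sqrt((-4.4)^2 + (-7.8)^2) = sqrt(80.2) = 8.9554
z1+z2 = 3.5000 + 1.1000i
|z1+z2| = sqrt(13.46) = 3.6688
|z1|+|z2| = 11.9004 + 8.9554 = 20.8558

|z1+z2| = 3.6688 ≤ |z1|+|z2| = 20.8558 (verified)


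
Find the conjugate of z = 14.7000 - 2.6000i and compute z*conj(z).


z_bar = 14.7000 + 2.6000i
z*z_bar = 14.7^2 + (-2.6)^2 = 216.09 + 6.76 = 222.85

z_bar = 14.7000 + 2.6000i, z*z_bar = 222.85


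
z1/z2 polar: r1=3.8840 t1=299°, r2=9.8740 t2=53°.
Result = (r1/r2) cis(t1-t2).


r = 3.8840 / 9.8740 = 0.3934
theta = 299° - 53° = 246° = 246° (mod 360)

0.3934 cis(246°)


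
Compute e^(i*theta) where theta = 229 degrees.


cos(229°) = -0.6561
sin(229°) = -0.7547

e^(i*229°) = -0.6561 - 0.7547i


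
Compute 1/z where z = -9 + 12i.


|z|^2 = 81+144 = 225
1/z = (-9 - 12i)/225

1/z = -0.0400 - 0.0533i


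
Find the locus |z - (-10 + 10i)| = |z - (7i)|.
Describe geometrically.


Equal distances means the locus is the perpendicular bisector of z1 and z2.
Midpoint = ((-10+0)/2, (10+7)/2) = (-5.0000, 8.5000)

Perpendicular bisector through (-5.0000, 8.5000)


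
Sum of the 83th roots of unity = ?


The sum of all 83th roots of unity is 0.
Geometric series: (1 - w^83)/(1 - w) = (1-1)/(1-w) = 0 since w^83 = 1, w ≠ 1.
Alternatively: coefficient of z^82 in z^83 - 1 is 0.

0


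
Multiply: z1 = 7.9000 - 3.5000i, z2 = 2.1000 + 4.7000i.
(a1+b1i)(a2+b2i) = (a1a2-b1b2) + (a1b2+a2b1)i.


Real = 7.9*2.1 - (-3.5)*4.7 = 16.59 - (-16.45) = 33.04
Imag = 7.9*4.7 + 2.1*(-3.5) = 37.13 - (7.35) = 29.78

33.0400 + 29.7800i


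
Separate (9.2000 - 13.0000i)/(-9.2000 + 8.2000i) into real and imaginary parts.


Multiply by conjugate: (9.2000 - 13.0000i)(-9.2000 - 8.2000i) / ((-9.2)^2 + 8.2^2)
Numerator real = 9.2*(-9.2) - (13)*8.2 = -191.24
Numerator imag = -13*(-9.2) - 9.2*8.2 = 44.16
Denominator = 151.88
Re(z) = -191.24/151.88 = -1.2592
Im(z) = 44.16/151.88 = 0.2908

Re(z) = -1.2592, Im(z) = 0.2908


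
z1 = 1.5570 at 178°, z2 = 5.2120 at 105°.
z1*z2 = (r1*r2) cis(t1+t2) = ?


r = 1.5570 * 5.2120 = 8.1151
theta = 178° + 105° = 283° = 283° (mod 360)

8.1151 cis(283°)


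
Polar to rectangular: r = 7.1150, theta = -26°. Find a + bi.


a = 7.1150*cos(-26°) = 7.1150*0.89879 = 6.3949
b = 7.1150*sin(-26°) = 7.1150*(-0.43837) = -3.1190

6.3949 - 3.1190i


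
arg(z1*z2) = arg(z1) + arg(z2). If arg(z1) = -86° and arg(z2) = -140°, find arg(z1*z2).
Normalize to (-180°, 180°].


arg(z1*z2) = -86° - 140° = -226°
Normalized to (-180°, 180°]: 134°

134°


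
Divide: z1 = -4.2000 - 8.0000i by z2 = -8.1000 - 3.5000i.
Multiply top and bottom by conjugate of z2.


Conjugate of z2 = -8.1000 + 3.5000i
Numerator: (-4.2000 - 8.0000i)(-8.1000 + 3.5000i) = 62.0200 + 50.1000i
Denominator: (-8.1)^2 + (-3.5)^2 = 77.86
Result = (62.0200 + 50.1000i)/77.86

0.7966 + 0.6435i


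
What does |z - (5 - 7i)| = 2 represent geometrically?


|z - z0| = r is a circle with center z0 and radius r.
Center = (5, -7), radius = 2

Circle with center (5, -7) and radius 2


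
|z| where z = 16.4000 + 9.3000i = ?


|z| = sqrt(16.4^2 + 9.3^2) = sqrt(268.96 + 86.49) = sqrt(355.45) = 18.8534

|z| = 18.8534


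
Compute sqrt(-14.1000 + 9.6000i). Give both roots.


|z| = sqrt(198.81+92.16) = 17.0578
sqrt((|z|+a)/2) = sqrt((17.0578+(-14.1))/2) = sqrt(1.4789) = 1.2161
sqrt((|z|-a)/2) = sqrt((17.0578-(-14.1))/2) = sqrt(15.5789) = 3.9470

±(1.2161 + 3.9470i) i.e. 1.2161 + 3.9470i and -1.2161 - 3.9470i


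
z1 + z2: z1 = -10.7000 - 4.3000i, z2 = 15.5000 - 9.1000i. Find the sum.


Real: -10.7 + 15.5 = 4.8
Imag: -4.3 - 9.1 = -13.4

4.8000 - 13.4000i


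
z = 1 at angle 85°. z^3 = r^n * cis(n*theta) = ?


r^3 = 1^3 = 1
n*theta = 3*85° = 255° = 255° (mod 360)
a = 1*cos(255°) = -0.2588
b = 1*sin(255°) = -0.9659

1 cis(255°) = -0.2588 - 0.9659i


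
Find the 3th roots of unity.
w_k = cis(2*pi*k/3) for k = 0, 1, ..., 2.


The 3th roots of unity are cis(360k/3°) for k=0..2
Angle step = 360/3 = 120°
Primitive root: cis(120°)
Primitive root = -0.5000 + 0.8660i

3 roots at angles: 0°, 120°, 240°


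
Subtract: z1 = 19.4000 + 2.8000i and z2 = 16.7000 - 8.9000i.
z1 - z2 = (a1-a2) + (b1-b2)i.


Real: 19.4 - 16.7 = 2.7
Imag: 2.8 + 8.9 = 11.7

2.7000 + 11.7000i


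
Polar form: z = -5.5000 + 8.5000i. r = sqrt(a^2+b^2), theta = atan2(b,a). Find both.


r = sqrt(30.25+72.25) = sqrt(102.5) = 10.1242
theta = atan2(8.5, -5.5) = 122.9052 degrees

r = 10.1242, theta = 122.9052 degrees


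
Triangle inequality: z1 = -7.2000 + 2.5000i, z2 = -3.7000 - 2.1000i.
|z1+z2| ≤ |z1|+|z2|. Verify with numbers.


|z1| = sqrt((-7.2)^2 + 2.5^2) = sqrt(58.09) = 7.6217
|z2| = sqrt((-3.7)^2 + (-2.1)^2) = sqrt(18.1) = 4.2544
z1+z2 = -10.9000 + 0.4000i
|z1+z2| = sqrt(118.97) = 10.9073
|z1|+|z2| = 7.6217 + 4.2544 = 11.8761

|z1+z2| = 10.9073 ≤ |z1|+|z2| = 11.8761 (verified)


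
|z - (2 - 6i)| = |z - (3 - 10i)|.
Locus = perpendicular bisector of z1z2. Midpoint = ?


Equal distances means the locus is the perpendicular bisector of z1 and z2.
Midpoint = ((2+3)/2, (-6+(-10))/2) = (2.5000, -8.0000)

Perpendicular bisector through (2.5000, -8.0000)


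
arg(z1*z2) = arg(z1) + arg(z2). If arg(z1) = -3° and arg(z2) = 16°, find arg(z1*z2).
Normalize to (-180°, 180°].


arg(z1*z2) = -3° + 16° = 13°
Normalized to (-180°, 180°]: 13°

13°


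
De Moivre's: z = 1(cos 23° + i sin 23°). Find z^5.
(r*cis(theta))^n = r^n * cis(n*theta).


r^5 = 1^5 = 1
n*theta = 5*23° = 115° = 115° (mod 360)
a = 1*cos(115°) = -0.4226
b = 1*sin(115°) = 0.9063

1 cis(115°) = -0.4226 + 0.9063i


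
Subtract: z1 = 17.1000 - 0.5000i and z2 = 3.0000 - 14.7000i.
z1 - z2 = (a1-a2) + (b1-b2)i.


Real: 17.1 - 3 = 14.1
Imag: -0.5 + 14.7 = 14.2

14.1000 + 14.2000i


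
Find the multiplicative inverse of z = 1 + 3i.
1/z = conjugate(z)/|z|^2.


|z|^2 = 1+9 = 10
1/z = (1 - 3i)/10

1/z = 0.1000 - 0.3000i


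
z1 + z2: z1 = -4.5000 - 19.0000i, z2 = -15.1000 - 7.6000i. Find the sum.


Real: -4.5 - 15.1 = -19.6
Imag: -19 - 7.6 = -26.6

-19.6000 - 26.6000i


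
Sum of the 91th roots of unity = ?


The sum of all 91th roots of unity is 0.
Geometric series: (1 - w^91)/(1 - w) = (1-1)/(1-w) = 0 since w^91 = 1, w ≠ 1.
Alternatively: coefficient of z^90 in z^91 - 1 is 0.

0


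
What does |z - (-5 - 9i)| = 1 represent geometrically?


|z - z0| = r is a circle with center z0 and radius r.
Center = (-5, -9), radius = 1

Circle with center (-5, -9) and radius 1


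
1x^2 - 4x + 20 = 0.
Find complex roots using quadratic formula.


disc = (-4)^2 - 4*1*20 = 16 - 80 = -64
sqrt(|disc|) = sqrt(64) = 8.0000
Real part = 4/(2*1) = 2.0000
Imag part = 8.0000/(2*1) = 4.0000

2.0000 ± 4.0000i


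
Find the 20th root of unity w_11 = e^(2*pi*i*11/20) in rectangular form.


Angle = 360*11/20 = 198°
a = cos(198°) = -0.9511
b = sin(198°) = -0.3090

-0.9511 - 0.3090i


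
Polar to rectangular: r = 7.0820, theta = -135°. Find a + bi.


a = 7.0820*cos(-135°) = 7.0820*(-0.7071) = -5.0077
b = 7.0820*sin(-135°) = 7.0820*(-0.7071) = -5.0077

-5.0077 - 5.0077i


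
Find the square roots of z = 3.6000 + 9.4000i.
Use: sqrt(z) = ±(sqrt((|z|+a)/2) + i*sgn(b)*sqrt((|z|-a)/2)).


|z| = sqrt(12.96+88.36) = 10.0658
sqrt((|z|+a)/2) = sqrt((10.0658+3.6)/2) = sqrt(6.8329) = 2.6140
sqrt((|z|-a)/2) = sqrt((10.0658-3.6)/2) = sqrt(3.2329) = 1.7980

±(2.6140 + 1.7980i) i.e. 2.6140 + 1.7980i and -2.6140 - 1.7980i


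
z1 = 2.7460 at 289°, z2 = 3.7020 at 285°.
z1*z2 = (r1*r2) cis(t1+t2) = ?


r = 2.7460 * 3.7020 = 10.1657
theta = 289° + 285° = 574° = 214° (mod 360)

10.1657 cis(214°)


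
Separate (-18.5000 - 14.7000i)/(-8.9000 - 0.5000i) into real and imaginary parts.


Multiply by conjugate: (-18.5000 - 14.7000i)(-8.9000 + 0.5000i) / ((-8.9)^2 + (-0.5)^2)
Numerator real = -18.5*(-8.9) - (14.7)*(-0.5) = 172
Numerator imag = -14.7*(-8.9) - (-18.5)*(-0.5) = 121.58
Denominator = 79.46
Re(z) = 172/79.46 = 2.1646
Im(z) = 121.58/79.46 = 1.5301

Re(z) = 2.1646, Im(z) = 1.5301


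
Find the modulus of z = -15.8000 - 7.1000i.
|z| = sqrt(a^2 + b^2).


|z| = sqrt((-15.8)^2 + (-7.1)^2) = sqrt(249.64 + 50.41) = sqrt(300.05) = 17.3220

|z| = 17.3220


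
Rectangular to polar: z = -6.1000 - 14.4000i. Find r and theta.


r = sqrt(37.21+207.36) = sqrt(244.57) = 15.6387
theta = atan2(-14.4, -6.1) = -112.9581 degrees

r = 15.6387, theta = -112.9581 degrees


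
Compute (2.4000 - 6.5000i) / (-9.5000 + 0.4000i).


Conjugate of z2 = -9.5000 - 0.4000i
Numerator: (2.4000 - 6.5000i)(-9.5000 - 0.4000i) = -25.4000 + 60.7900i
Denominator: (-9.5)^2 + 0.4^2 = 90.41
Result = (-25.4000 + 60.7900i)/90.41

-0.2809 + 0.6724i


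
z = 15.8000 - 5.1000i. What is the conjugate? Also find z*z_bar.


z_bar = 15.8000 + 5.1000i
z*z_bar = 15.8^2 + (-5.1)^2 = 249.64 + 26.01 = 275.65

z_bar = 15.8000 + 5.1000i, z*z_bar = 275.65


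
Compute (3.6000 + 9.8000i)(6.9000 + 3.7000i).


Real = 3.6*6.9 - 9.8*3.7 = 24.84 - 36.26 = -11.42
Imag = 3.6*3.7 + 6.9*9.8 = 13.32 + 67.62 = 80.94

-11.4200 + 80.9400i


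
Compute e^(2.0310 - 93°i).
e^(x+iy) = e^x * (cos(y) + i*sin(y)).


e^2.0310 = 7.6217
cos(-93°) = -0.05234
sin(-93°) = -0.99863
Real = 7.6217*(-0.05234) = -0.3989
Imag = 7.6217*(-0.99863) = -7.6113

-0.3989 - 7.6113i


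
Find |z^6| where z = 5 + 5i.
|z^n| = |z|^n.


|z| = sqrt(25+25) = sqrt(50) = 7.0711
|z^6| = |z|^6 = (sqrt(50))^6 = 50^3 = 125000

|z^6| = 125000


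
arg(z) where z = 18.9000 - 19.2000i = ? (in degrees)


Re = 18.9, Im = -19.2
arg = atan2(-19.2, 18.9) = -45.4511 degrees

arg(z) = -45.4511 degrees


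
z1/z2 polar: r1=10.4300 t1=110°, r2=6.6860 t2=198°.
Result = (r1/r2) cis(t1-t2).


r = 10.4300 / 6.6860 = 1.5600
theta = 110° - 198° = -88° = 272° (mod 360)

1.5600 cis(272°)


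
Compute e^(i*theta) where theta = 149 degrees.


cos(149°) = -0.8572
sin(149°) = 0.5150

e^(i*149°) = -0.8572 + 0.5150i


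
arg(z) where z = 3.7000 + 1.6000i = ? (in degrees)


Re = 3.7, Im = 1.6
arg = atan2(1.6, 3.7) = 23.3852 degrees

arg(z) = 23.3852 degrees


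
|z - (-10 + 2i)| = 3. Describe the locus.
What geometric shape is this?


|z - z0| = r is a circle with center z0 and radius r.
Center = (-10, 2), radius = 3

Circle with center (-10, 2) and radius 3


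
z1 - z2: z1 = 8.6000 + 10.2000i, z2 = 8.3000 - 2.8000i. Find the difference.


Real: 8.6 - 8.3 = 0.3
Imag: 10.2 + 2.8 = 13

0.3000 + 13.0000i


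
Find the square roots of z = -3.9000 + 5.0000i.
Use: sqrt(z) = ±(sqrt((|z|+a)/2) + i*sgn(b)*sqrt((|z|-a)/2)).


|z| = sqrt(15.21+25) = 6.3411
sqrt((|z|+a)/2) = sqrt((6.3411+(-3.9))/2) = sqrt(1.2206) = 1.1048
sqrt((|z|-a)/2) = sqrt((6.3411-(-3.9))/2) = sqrt(5.1206) = 2.2629

±(1.1048 + 2.2629i) i.e. 1.1048 + 2.2629i and -1.1048 - 2.2629i


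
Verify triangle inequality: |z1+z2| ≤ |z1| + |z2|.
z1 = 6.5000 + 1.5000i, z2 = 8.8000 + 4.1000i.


|z1| = sqrt(6.5^2 + 1.5^2) = sqrt(44.5) = 6.6708
|z2| = sqrt(8.8^2 + 4.1^2) = sqrt(94.25) = 9.7082
z1+z2 = 15.3000 + 5.6000i
|z1+z2| = sqrt(265.45) = 16.2926
|z1|+|z2| = 6.6708 + 9.7082 = 16.3790

|z1+z2| = 16.2926 ≤ |z1|+|z2| = 16.3790 (verified)


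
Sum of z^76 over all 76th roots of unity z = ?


The roots are w_k = w^k with w = e^(2*pi*i/76), and (w^k)^76 = (w^76)^k.
So S = 1 + u + u^2 + ... + u^(75) with u = w^76.
76 = 1*76 + 0, so 76 is a multiple of 76 and u = (w^76)^1 = 1.
Every one of the 76 terms equals 1: S = 76

S = 76


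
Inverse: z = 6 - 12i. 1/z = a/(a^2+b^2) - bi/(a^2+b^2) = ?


|z|^2 = 36+144 = 180
1/z = (6 + 12i)/180

1/z = 0.0333 + 0.0667i


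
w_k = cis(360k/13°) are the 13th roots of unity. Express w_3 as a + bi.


Angle = 360*3/13 = 83.0769°
a = cos(83.0769°) = 0.1205
b = sin(83.0769°) = 0.9927

0.1205 + 0.9927i


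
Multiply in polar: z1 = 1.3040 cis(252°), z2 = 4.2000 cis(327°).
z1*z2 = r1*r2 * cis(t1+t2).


r = 1.3040 * 4.2000 = 5.4768
theta = 252° + 327° = 579° = 219° (mod 360)

5.4768 cis(219°)


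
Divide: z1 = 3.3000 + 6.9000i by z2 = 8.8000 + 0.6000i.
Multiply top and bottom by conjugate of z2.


Conjugate of z2 = 8.8000 - 0.6000i
Numerator: (3.3000 + 6.9000i)(8.8000 - 0.6000i) = 33.1800 + 58.7400i
Denominator: 8.8^2 + 0.6^2 = 77.8
Result = (33.1800 + 58.7400i)/77.8

0.4265 + 0.7550i


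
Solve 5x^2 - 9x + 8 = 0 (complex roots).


disc = (-9)^2 - 4*5*8 = 81 - 160 = -79
sqrt(|disc|) = sqrt(79) = 8.8882
Real part = 9/(2*5) = 0.9000
Imag part = 8.8882/(2*5) = 0.8888

0.9000 ± 0.8888i


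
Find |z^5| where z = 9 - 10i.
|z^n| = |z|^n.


|z| = sqrt(81+100) = sqrt(181) = 13.4536
|z^5| = |z|^5 = (sqrt(181))^5 = 181^2 * sqrt(181) = 32761*sqrt(181)

|z^5| = 32761*sqrt(181) ≈ 440754.1774


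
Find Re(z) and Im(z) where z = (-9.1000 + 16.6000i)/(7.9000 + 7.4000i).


Multiply by conjugate: (-9.1000 + 16.6000i)(7.9000 - 7.4000i) / (7.9^2 + 7.4^2)
Numerator real = -9.1*7.9 + 16.6*7.4 = 50.95
Numerator imag = 16.6*7.9 - (-9.1)*7.4 = 198.48
Denominator = 117.17
Re(z) = 50.95/117.17 = 0.4348
Im(z) = 198.48/117.17 = 1.6939

Re(z) = 0.4348, Im(z) = 1.6939


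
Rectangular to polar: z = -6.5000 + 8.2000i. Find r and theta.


r = sqrt(42.25+67.24) = sqrt(109.49) = 10.4637
theta = atan2(8.2, -6.5) = 128.4033 degrees

r = 10.4637, theta = 128.4033 degrees


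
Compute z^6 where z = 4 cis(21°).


r^6 = 4^6 = 4096
n*theta = 6*21° = 126° = 126° (mod 360)
a = 4096*cos(126°) = -2407.5684
b = 4096*sin(126°) = 3313.7336

4096 cis(126°) = -2407.5684 + 3313.7336i


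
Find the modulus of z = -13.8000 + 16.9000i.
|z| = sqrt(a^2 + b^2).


|z| = sqrt((-13.8)^2 + 16.9^2) = sqrt(190.44 + 285.61) = sqrt(476.05) = 21.8186

|z| = 21.8186


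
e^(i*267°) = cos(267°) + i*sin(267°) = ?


cos(267°) = -0.0523
sin(267°) = -0.9986

e^(i*267°) = -0.0523 - 0.9986i


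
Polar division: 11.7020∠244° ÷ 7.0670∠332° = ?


r = 11.7020 / 7.0670 = 1.6559
theta = 244° - 332° = -88° = 272° (mod 360)

1.6559 cis(272°)


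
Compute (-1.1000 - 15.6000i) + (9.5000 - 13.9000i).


Real: -1.1 + 9.5 = 8.4
Imag: -15.6 - 13.9 = -29.5

8.4000 - 29.5000i


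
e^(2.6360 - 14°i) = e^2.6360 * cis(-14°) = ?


e^2.6360 = 13.9573
cos(-14°) = 0.970296
sin(-14°) = -0.24192
Real = 13.9573*0.970296 = 13.5427
Imag = 13.9573*(-0.24192) = -3.3766

13.5427 - 3.3766i


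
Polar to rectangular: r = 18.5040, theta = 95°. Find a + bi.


a = 18.5040*cos(95°) = 18.5040*(-0.087156) = -1.6127
b = 18.5040*sin(95°) = 18.5040*0.996195 = 18.4336

-1.6127 + 18.4336i


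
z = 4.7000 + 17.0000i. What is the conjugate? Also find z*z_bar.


z_bar = 4.7000 - 17.0000i
z*z_bar = 4.7^2 + 17^2 = 22.09 + 289 = 311.09

z_bar = 4.7000 - 17.0000i, z*z_bar = 311.09


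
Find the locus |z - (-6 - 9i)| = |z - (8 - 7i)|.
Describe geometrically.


Equal distances means the locus is the perpendicular bisector of z1 and z2.
Midpoint = ((-6+8)/2, (-9+(-7))/2) = (1.0000, -8.0000)

Perpendicular bisector through (1.0000, -8.0000)


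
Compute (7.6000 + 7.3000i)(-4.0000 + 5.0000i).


Real = 7.6*(-4) - 7.3*5 = -30.4 - 36.5 = -66.9
Imag = 7.6*5 - (4)*7.3 = 38 - (29.2) = 8.8

-66.9000 + 8.8000i


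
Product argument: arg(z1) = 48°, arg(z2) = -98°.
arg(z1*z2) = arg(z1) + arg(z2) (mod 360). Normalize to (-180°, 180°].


arg(z1*z2) = 48° - 98° = -50°
Normalized to (-180°, 180°]: -50°

-50°


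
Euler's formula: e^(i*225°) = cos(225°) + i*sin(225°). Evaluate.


cos(225°) = -0.7071
sin(225°) = -0.7071

e^(i*225°) = -0.7071 - 0.7071i


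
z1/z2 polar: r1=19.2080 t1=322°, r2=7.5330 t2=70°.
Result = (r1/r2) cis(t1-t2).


r = 19.2080 / 7.5330 = 2.5498
theta = 322° - 70° = 252° = 252° (mod 360)

2.5498 cis(252°)


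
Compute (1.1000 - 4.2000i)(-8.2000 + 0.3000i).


Real = 1.1*(-8.2) - (-4.2)*0.3 = -9.02 - (-1.26) = -7.76
Imag = 1.1*0.3 - (8.2)*(-4.2) = 0.33 + 34.44 = 34.77

-7.7600 + 34.7700i


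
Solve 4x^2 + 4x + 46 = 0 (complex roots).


disc = 4^2 - 4*4*46 = 16 - 736 = -720
sqrt(|disc|) = sqrt(720) = 26.8328
Real part = -4/(2*4) = -0.5000
Imag part = 26.8328/(2*4) = 3.3541

-0.5000 ± 3.3541i


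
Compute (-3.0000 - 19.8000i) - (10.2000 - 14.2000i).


Real: -3 - 10.2 = -13.2
Imag: -19.8 + 14.2 = -5.6

-13.2000 - 5.6000i


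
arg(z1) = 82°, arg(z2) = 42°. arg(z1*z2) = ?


arg(z1*z2) = 82° + 42° = 124°
Normalized to (-180°, 180°]: 124°

124°


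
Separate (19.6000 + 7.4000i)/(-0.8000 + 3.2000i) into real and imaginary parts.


Multiply by conjugate: (19.6000 + 7.4000i)(-0.8000 - 3.2000i) / ((-0.8)^2 + 3.2^2)
Numerator real = 19.6*(-0.8) + 7.4*3.2 = 8
Numerator imag = 7.4*(-0.8) - 19.6*3.2 = -68.64
Denominator = 10.88
Re(z) = 8/10.88 = 0.7353
Im(z) = -68.64/10.88 = -6.3088

Re(z) = 0.7353, Im(z) = -6.3088


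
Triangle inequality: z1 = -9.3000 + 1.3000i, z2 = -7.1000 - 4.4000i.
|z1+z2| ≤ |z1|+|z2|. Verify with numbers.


|z1| = sqrt((-9.3)^2 + 1.3^2) = sqrt(88.18) = 9.3904
|z2| = sqrt((-7.1)^2 + (-4.4)^2) = sqrt(69.77) = 8.3528
z1+z2 = -16.4000 - 3.1000i
|z1+z2| = sqrt(278.57) = 16.6904
|z1|+|z2| = 9.3904 + 8.3528 = 17.7432

|z1+z2| = 16.6904 ≤ |z1|+|z2| = 17.7432 (verified)


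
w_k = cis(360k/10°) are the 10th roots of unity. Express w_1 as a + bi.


Angle = 360*1/10 = 36°
a = cos(36°) = 0.8090
b = sin(36°) = 0.5878

0.8090 + 0.5878i


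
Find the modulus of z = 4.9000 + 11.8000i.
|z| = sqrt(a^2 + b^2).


|z| = sqrt(4.9^2 + 11.8^2) = sqrt(24.01 + 139.24) = sqrt(163.25) = 12.7769

|z| = 12.7769


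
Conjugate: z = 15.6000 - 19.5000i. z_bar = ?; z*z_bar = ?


z_bar = 15.6000 + 19.5000i
z*z_bar = 15.6^2 + (-19.5)^2 = 243.36 + 380.25 = 623.61

z_bar = 15.6000 + 19.5000i, z*z_bar = 623.61


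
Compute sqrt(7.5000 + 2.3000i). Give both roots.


|z| = sqrt(56.25+5.29) = 7.8447
sqrt((|z|+a)/2) = sqrt((7.8447+7.5)/2) = sqrt(7.6724) = 2.7699
sqrt((|z|-a)/2) = sqrt((7.8447-7.5)/2) = sqrt(0.1724) = 0.4152

±(2.7699 + 0.4152i) i.e. 2.7699 + 0.4152i and -2.7699 - 0.4152i


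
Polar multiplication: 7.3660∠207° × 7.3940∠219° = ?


r = 7.3660 * 7.3940 = 54.4642
theta = 207° + 219° = 426° = 66° (mod 360)

54.4642 cis(66°)


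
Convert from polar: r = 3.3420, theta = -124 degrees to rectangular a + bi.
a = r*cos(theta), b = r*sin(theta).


a = 3.3420*cos(-124°) = 3.3420*(-0.5592) = -1.8688
b = 3.3420*sin(-124°) = 3.3420*(-0.829038) = -2.7706

-1.8688 - 2.7706i


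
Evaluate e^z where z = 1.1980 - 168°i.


e^1.1980 = 3.3135
cos(-168°) = -0.97815
sin(-168°) = -0.2079
Real = 3.3135*(-0.97815) = -3.2411
Imag = 3.3135*(-0.2079) = -0.6889

-3.2411 - 0.6889i


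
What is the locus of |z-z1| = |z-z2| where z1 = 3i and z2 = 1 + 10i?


Equal distances means the locus is the perpendicular bisector of z1 and z2.
Midpoint = ((0+1)/2, (3+10)/2) = (0.5000, 6.5000)

Perpendicular bisector through (0.5000, 6.5000)


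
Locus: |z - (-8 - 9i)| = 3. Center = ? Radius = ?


|z - z0| = r is a circle with center z0 and radius r.
Center = (-8, -9), radius = 3

Circle with center (-8, -9) and radius 3


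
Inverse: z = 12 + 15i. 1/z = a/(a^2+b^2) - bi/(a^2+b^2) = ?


|z|^2 = 144+225 = 369
1/z = (12 - 15i)/369

1/z = 0.0325 - 0.0407i


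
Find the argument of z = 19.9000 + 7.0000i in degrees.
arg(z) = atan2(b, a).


Re = 19.9, Im = 7
arg = atan2(7, 19.9) = 19.3798 degrees

arg(z) = 19.3798 degrees


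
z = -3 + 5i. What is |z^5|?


|z| = sqrt(9+25) = sqrt(34) = 5.8310
|z^5| = |z|^5 = (sqrt(34))^5 = 34^2 * sqrt(34) = 1156*sqrt(34)

|z^5| = 1156*sqrt(34) ≈ 6740.5804


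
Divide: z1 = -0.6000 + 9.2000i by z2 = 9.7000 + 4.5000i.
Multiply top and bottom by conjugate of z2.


Conjugate of z2 = 9.7000 - 4.5000i
Numerator: (-0.6000 + 9.2000i)(9.7000 - 4.5000i) = 35.5800 + 91.9400i
Denominator: 9.7^2 + 4.5^2 = 114.34
Result = (35.5800 + 91.9400i)/114.34

0.3112 + 0.8041i


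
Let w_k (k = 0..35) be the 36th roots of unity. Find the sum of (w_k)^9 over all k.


The roots are w_k = w^k with w = e^(2*pi*i/36), and (w^k)^9 = (w^9)^k.
So S = 1 + u + u^2 + ... + u^(35) with u = w^9.
9 = 0*36 + 9, so 9 is not a multiple of 36: u = w^9 ≠ 1 (w is a primitive 36th root), while u^36 = (w^36)^9 = 1.
Geometric series: S = (1 - u^36)/(1 - u) = (1 - 1)/(1 - u) = 0

S = 0


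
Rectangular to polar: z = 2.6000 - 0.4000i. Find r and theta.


r = sqrt(6.76+0.16) = sqrt(6.92) = 2.6306
theta = atan2(-0.4, 2.6) = -8.7462 degrees

r = 2.6306, theta = -8.7462 degrees


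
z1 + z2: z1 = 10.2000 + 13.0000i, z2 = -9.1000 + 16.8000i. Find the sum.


Real: 10.2 - 9.1 = 1.1
Imag: 13 + 16.8 = 29.8

1.1000 + 29.8000i


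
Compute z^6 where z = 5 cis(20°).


r^6 = 5^6 = 15625
n*theta = 6*20° = 120° = 120° (mod 360)
a = 15625*cos(120°) = -7812.5000
b = 15625*sin(120°) = 13531.6469

15625 cis(120°) = -7812.5000 + 13531.6469i


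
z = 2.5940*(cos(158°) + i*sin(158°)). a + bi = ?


a = 2.5940*cos(158°) = 2.5940*(-0.92718) = -2.4051
b = 2.5940*sin(158°) = 2.5940*0.3746 = 0.9717

-2.4051 + 0.9717i


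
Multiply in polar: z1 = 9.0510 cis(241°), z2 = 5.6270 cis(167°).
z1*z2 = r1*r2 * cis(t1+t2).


r = 9.0510 * 5.6270 = 50.9300
theta = 241° + 167° = 408° = 48° (mod 360)

50.9300 cis(48°)


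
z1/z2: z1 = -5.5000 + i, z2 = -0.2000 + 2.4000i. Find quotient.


Conjugate of z2 = -0.2000 - 2.4000i
Numerator: (-5.5000 + i)(-0.2000 - 2.4000i) = 3.5000 + 13.0000i
Denominator: (-0.2)^2 + 2.4^2 = 5.8
Result = (3.5000 + 13.0000i)/5.8

0.6034 + 2.2414i


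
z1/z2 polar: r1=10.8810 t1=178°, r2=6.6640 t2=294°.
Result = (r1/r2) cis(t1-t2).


r = 10.8810 / 6.6640 = 1.6328
theta = 178° - 294° = -116° = 244° (mod 360)

1.6328 cis(244°)


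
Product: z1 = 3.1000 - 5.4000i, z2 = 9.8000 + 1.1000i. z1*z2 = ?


Real = 3.1*9.8 - (-5.4)*1.1 = 30.38 - (-5.94) = 36.32
Imag = 3.1*1.1 + 9.8*(-5.4) = 3.41 - (52.92) = -49.51

36.3200 - 49.5100i


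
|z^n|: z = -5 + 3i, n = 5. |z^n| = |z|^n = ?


|z| = sqrt(25+9) = sqrt(34) = 5.8310
|z^5| = |z|^5 = (sqrt(34))^5 = 34^2 * sqrt(34) = 1156*sqrt(34)

|z^5| = 1156*sqrt(34) ≈ 6740.5804


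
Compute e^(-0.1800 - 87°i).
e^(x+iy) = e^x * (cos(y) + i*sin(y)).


e^-0.1800 = 0.8353
cos(-87°) = 0.0523
sin(-87°) = -0.9986
Real = 0.8353*0.0523 = 0.0437
Imag = 0.8353*(-0.9986) = -0.8341

0.0437 - 0.8341i


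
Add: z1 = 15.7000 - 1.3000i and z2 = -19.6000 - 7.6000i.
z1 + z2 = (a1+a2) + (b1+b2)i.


Real: 15.7 - 19.6 = -3.9
Imag: -1.3 - 7.6 = -8.9

-3.9000 - 8.9000i


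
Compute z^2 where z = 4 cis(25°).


r^2 = 4^2 = 16
n*theta = 2*25° = 50° = 50° (mod 360)
a = 16*cos(50°) = 10.2846
b = 16*sin(50°) = 12.2567

16 cis(50°) = 10.2846 + 12.2567i


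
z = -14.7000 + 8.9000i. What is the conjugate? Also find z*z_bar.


z_bar = -14.7000 - 8.9000i
z*z_bar = (-14.7)^2 + 8.9^2 = 216.09 + 79.21 = 295.3

z_bar = -14.7000 - 8.9000i, z*z_bar = 295.3


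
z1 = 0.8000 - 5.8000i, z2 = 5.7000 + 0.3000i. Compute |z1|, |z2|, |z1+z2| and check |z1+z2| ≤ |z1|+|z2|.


|z1| = sqrt(0.8^2 + (-5.8)^2) = sqrt(34.28) = 5.8549
|z2| = sqrt(5.7^2 + 0.3^2) = sqrt(32.58) = 5.7079
z1+z2 = 6.5000 - 5.5000i
|z1+z2| = sqrt(72.5) = 8.5147
|z1|+|z2| = 5.8549 + 5.7079 = 11.5628

|z1+z2| = 8.5147 ≤ |z1|+|z2| = 11.5628 (verified)


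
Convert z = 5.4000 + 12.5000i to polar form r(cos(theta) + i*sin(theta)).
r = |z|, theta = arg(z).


r = sqrt(29.16+156.25) = sqrt(185.41) = 13.6165
theta = atan2(12.5, 5.4) = 66.6357 degrees

r = 13.6165, theta = 66.6357 degrees


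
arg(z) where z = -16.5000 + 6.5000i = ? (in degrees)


Re = -16.5, Im = 6.5
arg = atan2(6.5, -16.5) = 158.4986 degrees

arg(z) = 158.4986 degrees


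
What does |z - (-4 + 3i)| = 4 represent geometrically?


|z - z0| = r is a circle with center z0 and radius r.
Center = (-4, 3), radius = 4

Circle with center (-4, 3) and radius 4


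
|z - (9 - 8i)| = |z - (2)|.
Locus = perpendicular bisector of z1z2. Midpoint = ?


Equal distances means the locus is the perpendicular bisector of z1 and z2.
Midpoint = ((9+2)/2, (-8+0)/2) = (5.5000, -4.0000)

Perpendicular bisector through (5.5000, -4.0000)


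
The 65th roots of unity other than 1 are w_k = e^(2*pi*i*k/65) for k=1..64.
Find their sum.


With w = e^(2*pi*i/65), all 65 of the 65th roots of unity w^0 = 1, w, ..., w^(64) sum to 0: 1 + w + ... + w^(64) = (1 - w^65)/(1 - w) = 0 since w^65 = 1, w ≠ 1.
Removing the root 1: w + w^2 + ... + w^(64) = 0 - 1 = -1

Sum = -1


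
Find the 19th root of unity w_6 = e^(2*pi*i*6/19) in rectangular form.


Angle = 360*6/19 = 113.6842°
a = cos(113.6842°) = -0.4017
b = sin(113.6842°) = 0.9158

-0.4017 + 0.9158i


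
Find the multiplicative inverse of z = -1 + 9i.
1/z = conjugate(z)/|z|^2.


|z|^2 = 1+81 = 82
1/z = (-1 - 9i)/82

1/z = -0.0122 - 0.1098i


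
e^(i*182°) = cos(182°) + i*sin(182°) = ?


cos(182°) = -0.9994
sin(182°) = -0.0349

e^(i*182°) = -0.9994 - 0.0349i


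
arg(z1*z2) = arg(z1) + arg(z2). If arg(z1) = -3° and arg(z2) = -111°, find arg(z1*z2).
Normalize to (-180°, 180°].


arg(z1*z2) = -3° - 111° = -114°
Normalized to (-180°, 180°]: -114°

-114°


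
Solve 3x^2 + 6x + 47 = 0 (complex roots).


disc = 6^2 - 4*3*47 = 36 - 564 = -528
sqrt(|disc|) = sqrt(528) = 22.9783
Real part = -6/(2*3) = -1.0000
Imag part = 22.9783/(2*3) = 3.8297

-1.0000 ± 3.8297i


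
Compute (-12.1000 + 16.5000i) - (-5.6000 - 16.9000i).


Real: -12.1 + 5.6 = -6.5
Imag: 16.5 + 16.9 = 33.4

-6.5000 + 33.4000i


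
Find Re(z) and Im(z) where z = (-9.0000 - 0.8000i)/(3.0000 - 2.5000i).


Multiply by conjugate: (-9.0000 - 0.8000i)(3.0000 + 2.5000i) / (3^2 + (-2.5)^2)
Numerator real = -9*3 - (0.8)*(-2.5) = -25
Numerator imag = -0.8*3 - (-9)*(-2.5) = -24.9
Denominator = 15.25
Re(z) = -25/15.25 = -1.6393
Im(z) = -24.9/15.25 = -1.6328

Re(z) = -1.6393, Im(z) = -1.6328


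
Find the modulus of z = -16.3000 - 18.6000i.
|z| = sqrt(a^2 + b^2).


|z| = sqrt((-16.3)^2 + (-18.6)^2) = sqrt(265.69 + 345.96) = sqrt(611.65) = 24.7316

|z| = 24.7316


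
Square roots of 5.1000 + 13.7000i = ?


|z| = sqrt(26.01+187.69) = 14.6185
sqrt((|z|+a)/2) = sqrt((14.6185+5.1)/2) = sqrt(9.8592) = 3.1399
sqrt((|z|-a)/2) = sqrt((14.6185-5.1)/2) = sqrt(4.7592) = 2.1816

±(3.1399 + 2.1816i) i.e. 3.1399 + 2.1816i and -3.1399 - 2.1816i


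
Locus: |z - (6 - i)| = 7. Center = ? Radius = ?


|z - z0| = r is a circle with center z0 and radius r.
Center = (6, -1), radius = 7

Circle with center (6, -1) and radius 7


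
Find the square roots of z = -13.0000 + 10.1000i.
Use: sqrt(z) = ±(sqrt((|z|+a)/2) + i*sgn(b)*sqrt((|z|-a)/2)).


|z| = sqrt(169+102.01) = 16.4624
sqrt((|z|+a)/2) = sqrt((16.4624+(-13))/2) = sqrt(1.7312) = 1.3157
sqrt((|z|-a)/2) = sqrt((16.4624-(-13))/2) = sqrt(14.7312) = 3.8381

±(1.3157 + 3.8381i) i.e. 1.3157 + 3.8381i and -1.3157 - 3.8381i


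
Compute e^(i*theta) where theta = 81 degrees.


cos(81°) = 0.1564
sin(81°) = 0.9877

e^(i*81°) = 0.1564 + 0.9877i


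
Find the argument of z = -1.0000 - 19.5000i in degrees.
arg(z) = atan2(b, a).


Re = -1, Im = -19.5
arg = atan2(-19.5, -1) = -92.9357 degrees

arg(z) = -92.9357 degrees


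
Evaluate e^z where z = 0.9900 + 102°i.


e^0.9900 = 2.6912
cos(102°) = -0.2079
sin(102°) = 0.97815
Real = 2.6912*(-0.2079) = -0.5595
Imag = 2.6912*0.97815 = 2.6324

-0.5595 + 2.6324i


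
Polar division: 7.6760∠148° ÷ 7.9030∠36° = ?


r = 7.6760 / 7.9030 = 0.9713
theta = 148° - 36° = 112° = 112° (mod 360)

0.9713 cis(112°)


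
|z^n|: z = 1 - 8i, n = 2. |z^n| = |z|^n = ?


|z| = sqrt(1+64) = sqrt(65) = 8.0623
|z^2| = |z|^2 = (sqrt(65))^2 = 65

|z^2| = 65


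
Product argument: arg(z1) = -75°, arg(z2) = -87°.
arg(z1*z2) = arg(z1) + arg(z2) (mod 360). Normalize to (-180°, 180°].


arg(z1*z2) = -75° - 87° = -162°
Normalized to (-180°, 180°]: -162°

-162°


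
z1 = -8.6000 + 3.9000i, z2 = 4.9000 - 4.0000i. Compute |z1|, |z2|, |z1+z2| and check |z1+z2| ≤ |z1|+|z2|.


|z1| = sqrt((-8.6)^2 + 3.9^2) = sqrt(89.17) = 9.4430
|z2| = sqrt(4.9^2 + (-4)^2) = sqrt(40.01) = 6.3253
z1+z2 = -3.7000 - 0.1000i
|z1+z2| = sqrt(13.7) = 3.7014
|z1|+|z2| = 9.4430 + 6.3253 = 15.7683

|z1+z2| = 3.7014 ≤ |z1|+|z2| = 15.7683 (verified)
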